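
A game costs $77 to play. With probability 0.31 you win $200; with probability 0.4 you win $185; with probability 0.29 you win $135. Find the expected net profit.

E[payout] = 200·0.31 + 185·0.4 + 135·0.29
 = 62 + 74 + 39.15
 = 175.15
Net = 175.15 - 77 = 98.15

98.15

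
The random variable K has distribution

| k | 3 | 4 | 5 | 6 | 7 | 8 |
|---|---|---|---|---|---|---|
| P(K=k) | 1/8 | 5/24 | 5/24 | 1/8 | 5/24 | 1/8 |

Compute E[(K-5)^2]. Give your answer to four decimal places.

E[(K-5)^2] = Σ (k-5)^2·P(K=k)
 = 4·1/8 + 1·5/24 + 0·5/24 + 1·1/8 + 4·5/24 + 9·1/8
 = 1/2 + 5/24 + 0 + 1/8 + 5/6 + 9/8
 = 67/24

2.7917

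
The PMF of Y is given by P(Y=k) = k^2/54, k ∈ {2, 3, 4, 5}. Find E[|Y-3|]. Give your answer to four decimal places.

E[|Y-3|] = Σ |y-3|·P(Y=y)
 = 1·2/27 + 0·1/6 + 1·8/27 + 2·25/54
 = 2/27 + 0 + 8/27 + 25/27
 = 35/27

1.2963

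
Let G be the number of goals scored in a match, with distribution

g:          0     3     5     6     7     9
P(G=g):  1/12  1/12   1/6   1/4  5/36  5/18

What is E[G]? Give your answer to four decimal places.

E[G] = Σ g·P(G=g)
 = 0·1/12 + 3·1/12 + 5·1/6 + 6·1/4 + 7·5/36 + 9·5/18
 = 0 + 1/4 + 5/6 + 3/2 + 35/36 + 5/2
 = 109/18

6.0556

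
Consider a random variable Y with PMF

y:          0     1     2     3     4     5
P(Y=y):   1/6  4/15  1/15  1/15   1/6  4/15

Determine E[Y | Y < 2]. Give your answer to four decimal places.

0.6154

P(Y < 2) = 1/6 + 4/15 = 13/30.
E[Y | Y < 2] = [0·1/6 + 1·4/15] / (13/30)
 = 4/15 / (13/30)
 = 8/13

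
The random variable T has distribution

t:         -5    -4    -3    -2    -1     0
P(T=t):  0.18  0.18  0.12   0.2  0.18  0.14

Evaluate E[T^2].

9.44

E[T^2] = Σ t^2·P(T=t)
 = 25·0.18 + 16·0.18 + 9·0.12 + 4·0.2 + 1·0.18 + 0·0.14
 = 4.5 + 2.88 + 1.08 + 0.8 + 0.18 + 0
 = 9.44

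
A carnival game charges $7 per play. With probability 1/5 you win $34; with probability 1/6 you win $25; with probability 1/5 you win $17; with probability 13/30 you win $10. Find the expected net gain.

E[payout] = 34·1/5 + 25·1/6 + 17·1/5 + 10·13/30
 = 34/5 + 25/6 + 17/5 + 13/3
 = 187/10
Net = 187/10 - 7 = 117/10

11.7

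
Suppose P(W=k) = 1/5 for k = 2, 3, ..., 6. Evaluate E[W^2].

18

E[W^2] = Σ w^2·P(W=w)
 = 4·1/5 + 9·1/5 + 16·1/5 + 25·1/5 + 36·1/5
 = 4/5 + 9/5 + 16/5 + 5 + 36/5
 = 18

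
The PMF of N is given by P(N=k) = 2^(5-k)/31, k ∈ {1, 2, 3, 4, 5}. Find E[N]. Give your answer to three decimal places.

1.839

E[N] = Σ n·P(N=n)
 = 1·16/31 + 2·8/31 + 3·4/31 + 4·2/31 + 5·1/31
 = 16/31 + 16/31 + 12/31 + 8/31 + 5/31
 = 57/31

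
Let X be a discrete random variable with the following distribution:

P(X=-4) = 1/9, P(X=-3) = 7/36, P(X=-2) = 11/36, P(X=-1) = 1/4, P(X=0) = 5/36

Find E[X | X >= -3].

P(X >= -3) = 7/36 + 11/36 + 1/4 + 5/36 = 8/9.
E[X | X >= -3] = [(-3)·7/36 + (-2)·11/36 + (-1)·1/4 + 0·5/36] / (8/9)
 = -13/9 / (8/9)
 = -13/8

-1.625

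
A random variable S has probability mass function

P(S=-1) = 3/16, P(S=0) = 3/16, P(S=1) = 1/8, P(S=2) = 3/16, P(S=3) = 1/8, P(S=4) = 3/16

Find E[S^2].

5.1875

E[S^2] = Σ s^2·P(S=s)
 = 1·3/16 + 0·3/16 + 1·1/8 + 4·3/16 + 9·1/8 + 16·3/16
 = 3/16 + 0 + 1/8 + 3/4 + 9/8 + 3
 = 83/16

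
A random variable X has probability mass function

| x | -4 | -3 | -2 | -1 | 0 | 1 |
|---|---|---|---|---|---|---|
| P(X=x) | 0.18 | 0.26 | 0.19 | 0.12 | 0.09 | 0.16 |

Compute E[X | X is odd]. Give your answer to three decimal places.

P(X is odd) = 0.26 + 0.12 + 0.16 = 0.54.
E[X | X is odd] = [(-3)·0.26 + (-1)·0.12 + 1·0.16] / 0.54
 = -0.74 / 0.54
 = -37/27

-1.370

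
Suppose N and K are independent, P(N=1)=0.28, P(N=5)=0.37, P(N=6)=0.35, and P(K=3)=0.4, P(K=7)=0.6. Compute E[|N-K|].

E[|N-K|] = Σ_n Σ_k |n-k| · P(N=n)P(K=k)
 = 2·0.112 + 6·0.168 + 2·0.148 + 2·0.222 + 3·0.14 + 1·0.21
 = 0.224 + 1.008 + 0.296 + 0.444 + 0.42 + 0.21
 = 2.602

2.602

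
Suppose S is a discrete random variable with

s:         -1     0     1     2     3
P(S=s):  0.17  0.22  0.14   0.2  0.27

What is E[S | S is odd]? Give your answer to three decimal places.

1.345

P(S is odd) = 0.17 + 0.14 + 0.27 = 0.58.
E[S | S is odd] = [(-1)·0.17 + 1·0.14 + 3·0.27] / 0.58
 = 0.78 / 0.58
 = 39/29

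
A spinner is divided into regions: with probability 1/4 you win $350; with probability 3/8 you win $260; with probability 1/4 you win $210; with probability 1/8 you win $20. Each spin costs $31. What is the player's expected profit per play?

209

E[payout] = 350·1/4 + 260·3/8 + 210·1/4 + 20·1/8
 = 175/2 + 195/2 + 105/2 + 5/2
 = 240
Net = 240 - 31 = 209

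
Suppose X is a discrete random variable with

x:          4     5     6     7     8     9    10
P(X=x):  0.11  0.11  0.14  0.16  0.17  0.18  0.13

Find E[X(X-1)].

E[X(X-1)] = Σ x(x-1)·P(X=x)
 = 12·0.11 + 20·0.11 + 30·0.14 + 42·0.16 + 56·0.17 + 72·0.18 + 90·0.13
 = 1.32 + 2.2 + 4.2 + 6.72 + 9.52 + 12.96 + 11.7
 = 48.62

48.62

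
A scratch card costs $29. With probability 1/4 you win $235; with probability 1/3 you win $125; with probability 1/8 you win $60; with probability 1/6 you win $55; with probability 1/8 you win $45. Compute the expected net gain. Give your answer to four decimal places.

93.7083

E[payout] = 235·1/4 + 125·1/3 + 60·1/8 + 55·1/6 + 45·1/8
 = 235/4 + 125/3 + 15/2 + 55/6 + 45/8
 = 2945/24
Net = 2945/24 - 29 = 2249/24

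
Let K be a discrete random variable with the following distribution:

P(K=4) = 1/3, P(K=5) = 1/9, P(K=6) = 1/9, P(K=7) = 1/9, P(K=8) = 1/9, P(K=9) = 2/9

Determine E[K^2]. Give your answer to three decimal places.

42.667

E[K^2] = Σ k^2·P(K=k)
 = 16·1/3 + 25·1/9 + 36·1/9 + 49·1/9 + 64·1/9 + 81·2/9
 = 16/3 + 25/9 + 4 + 49/9 + 64/9 + 18
 = 128/3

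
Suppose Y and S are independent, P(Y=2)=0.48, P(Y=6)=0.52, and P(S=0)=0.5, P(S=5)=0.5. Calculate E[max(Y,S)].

4.8

E[max(Y,S)] = Σ_y Σ_s max(y,s) · P(Y=y)P(S=s)
 = 2·0.24 + 5·0.24 + 6·0.26 + 6·0.26
 = 0.48 + 1.2 + 1.56 + 1.56
 = 4.8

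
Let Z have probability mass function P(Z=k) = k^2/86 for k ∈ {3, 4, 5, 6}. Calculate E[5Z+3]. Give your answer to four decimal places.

E[5Z+3] = Σ (5z+3)·P(Z=z)
 = 18·9/86 + 23·8/43 + 28·25/86 + 33·18/43
 = 81/43 + 184/43 + 350/43 + 594/43
 = 1209/43

28.1163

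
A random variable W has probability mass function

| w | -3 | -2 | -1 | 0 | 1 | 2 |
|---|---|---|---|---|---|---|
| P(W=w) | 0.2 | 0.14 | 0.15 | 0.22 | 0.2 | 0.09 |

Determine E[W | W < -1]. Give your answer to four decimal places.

P(W < -1) = 0.2 + 0.14 = 0.34.
E[W | W < -1] = [(-3)·0.2 + (-2)·0.14] / 0.34
 = -0.88 / 0.34
 = -44/17

-2.5882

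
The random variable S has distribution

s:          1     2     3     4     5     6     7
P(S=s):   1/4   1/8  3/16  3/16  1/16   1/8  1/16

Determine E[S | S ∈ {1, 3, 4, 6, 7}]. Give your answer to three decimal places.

3.385

P(S ∈ {1, 3, 4, 6, 7}) = 1/4 + 3/16 + 3/16 + 1/8 + 1/16 = 13/16.
E[S | S ∈ {1, 3, 4, 6, 7}] = [1·1/4 + 3·3/16 + 4·3/16 + 6·1/8 + 7·1/16] / (13/16)
 = 11/4 / (13/16)
 = 44/13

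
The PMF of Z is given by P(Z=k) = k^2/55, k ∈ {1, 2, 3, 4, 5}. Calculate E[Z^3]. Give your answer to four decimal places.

E[Z^3] = Σ z^3·P(Z=z)
 = 1·1/55 + 8·4/55 + 27·9/55 + 64·16/55 + 125·5/11
 = 1/55 + 32/55 + 243/55 + 1024/55 + 625/11
 = 885/11

80.4545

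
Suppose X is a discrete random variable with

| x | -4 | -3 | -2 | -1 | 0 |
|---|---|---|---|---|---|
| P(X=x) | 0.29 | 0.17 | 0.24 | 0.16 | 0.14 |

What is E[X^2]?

7.29

E[X^2] = Σ x^2·P(X=x)
 = 16·0.29 + 9·0.17 + 4·0.24 + 1·0.16 + 0·0.14
 = 4.64 + 1.53 + 0.96 + 0.16 + 0
 = 7.29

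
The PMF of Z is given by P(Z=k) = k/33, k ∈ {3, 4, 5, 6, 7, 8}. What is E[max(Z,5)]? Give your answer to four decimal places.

E[max(Z,5)] = Σ max(z,5)·P(Z=z)
 = 5·1/11 + 5·4/33 + 5·5/33 + 6·2/11 + 7·7/33 + 8·8/33
 = 5/11 + 20/33 + 25/33 + 12/11 + 49/33 + 64/33
 = 19/3

6.3333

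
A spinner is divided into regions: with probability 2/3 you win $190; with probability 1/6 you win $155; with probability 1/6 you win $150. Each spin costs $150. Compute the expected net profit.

27.5

E[payout] = 190·2/3 + 155·1/6 + 150·1/6
 = 380/3 + 155/6 + 25
 = 355/2
Net = 355/2 - 150 = 55/2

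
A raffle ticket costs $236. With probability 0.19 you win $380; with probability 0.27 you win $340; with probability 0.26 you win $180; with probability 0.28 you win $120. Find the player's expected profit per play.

8.4

E[payout] = 380·0.19 + 340·0.27 + 180·0.26 + 120·0.28
 = 72.2 + 91.8 + 46.8 + 33.6
 = 244.4
Net = 244.4 - 236 = 8.4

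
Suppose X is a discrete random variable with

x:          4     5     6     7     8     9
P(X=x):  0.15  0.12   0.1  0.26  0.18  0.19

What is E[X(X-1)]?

E[X(X-1)] = Σ x(x-1)·P(X=x)
 = 12·0.15 + 20·0.12 + 30·0.1 + 42·0.26 + 56·0.18 + 72·0.19
 = 1.8 + 2.4 + 3 + 10.92 + 10.08 + 13.68
 = 41.88

41.88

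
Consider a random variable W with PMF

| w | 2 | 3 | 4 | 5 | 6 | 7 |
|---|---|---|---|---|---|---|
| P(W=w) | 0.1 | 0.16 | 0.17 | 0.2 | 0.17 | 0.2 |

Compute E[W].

4.78

E[W] = Σ w·P(W=w)
 = 2·0.1 + 3·0.16 + 4·0.17 + 5·0.2 + 6·0.17 + 7·0.2
 = 0.2 + 0.48 + 0.68 + 1 + 1.02 + 1.4
 = 4.78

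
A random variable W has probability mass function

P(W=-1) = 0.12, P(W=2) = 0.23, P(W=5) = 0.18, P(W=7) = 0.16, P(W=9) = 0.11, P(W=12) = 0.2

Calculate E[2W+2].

E[2W+2] = Σ (2w+2)·P(W=w)
 = 0·0.12 + 6·0.23 + 12·0.18 + 16·0.16 + 20·0.11 + 26·0.2
 = 0 + 1.38 + 2.16 + 2.56 + 2.2 + 5.2
 = 13.5

13.5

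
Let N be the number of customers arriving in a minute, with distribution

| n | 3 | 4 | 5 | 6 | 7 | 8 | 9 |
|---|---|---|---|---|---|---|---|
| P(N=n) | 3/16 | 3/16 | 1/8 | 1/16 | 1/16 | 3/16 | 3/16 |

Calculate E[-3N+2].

E[-3N+2] = Σ (-3n+2)·P(N=n)
 = (-7)·3/16 + (-10)·3/16 + (-13)·1/8 + (-16)·1/16 + (-19)·1/16 + (-22)·3/16 + (-25)·3/16
 = (-21/16) + (-15/8) + (-13/8) + (-1) + (-19/16) + (-33/8) + (-75/16)
 = -253/16

-15.8125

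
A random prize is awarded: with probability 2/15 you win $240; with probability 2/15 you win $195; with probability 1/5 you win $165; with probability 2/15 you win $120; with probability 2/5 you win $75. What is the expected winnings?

137

E[payout] = 240·2/15 + 195·2/15 + 165·1/5 + 120·2/15 + 75·2/5
 = 32 + 26 + 33 + 16 + 30
 = 137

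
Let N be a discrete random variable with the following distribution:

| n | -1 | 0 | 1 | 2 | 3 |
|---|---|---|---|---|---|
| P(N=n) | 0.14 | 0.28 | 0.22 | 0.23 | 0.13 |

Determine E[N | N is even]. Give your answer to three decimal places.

P(N is even) = 0.28 + 0.23 = 0.51.
E[N | N is even] = [0·0.28 + 2·0.23] / 0.51
 = 0.46 / 0.51
 = 46/51

0.902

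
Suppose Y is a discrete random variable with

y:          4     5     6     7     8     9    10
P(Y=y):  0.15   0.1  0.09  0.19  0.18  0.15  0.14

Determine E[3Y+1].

22.48

E[3Y+1] = Σ (3y+1)·P(Y=y)
 = 13·0.15 + 16·0.1 + 19·0.09 + 22·0.19 + 25·0.18 + 28·0.15 + 31·0.14
 = 1.95 + 1.6 + 1.71 + 4.18 + 4.5 + 4.2 + 4.34
 = 22.48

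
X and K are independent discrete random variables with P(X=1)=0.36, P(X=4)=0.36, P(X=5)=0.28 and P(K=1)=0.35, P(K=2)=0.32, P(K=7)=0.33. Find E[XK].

E[XK] = Σ_x Σ_k xk · P(X=x)P(K=k)
 = 1·0.126 + 2·0.1152 + 7·0.1188 + 4·0.126 + 8·0.1152 + 28·0.1188 + 5·0.098 + 10·0.0896 + 35·0.0924
 = 0.126 + 0.2304 + 0.8316 + 0.504 + 0.9216 + 3.3264 + 0.49 + 0.896 + 3.234
 = 10.56

10.56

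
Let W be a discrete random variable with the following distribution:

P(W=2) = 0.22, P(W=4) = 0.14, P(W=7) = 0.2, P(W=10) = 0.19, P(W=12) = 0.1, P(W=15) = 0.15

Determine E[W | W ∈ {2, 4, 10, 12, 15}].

7.9375

P(W ∈ {2, 4, 10, 12, 15}) = 0.22 + 0.14 + 0.19 + 0.1 + 0.15 = 0.8.
E[W | W ∈ {2, 4, 10, 12, 15}] = [2·0.22 + 4·0.14 + 10·0.19 + 12·0.1 + 15·0.15] / 0.8
 = 6.35 / 0.8
 = 127/16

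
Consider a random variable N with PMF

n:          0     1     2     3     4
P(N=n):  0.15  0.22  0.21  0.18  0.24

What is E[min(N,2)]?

1.48

E[min(N,2)] = Σ min(n,2)·P(N=n)
 = 0·0.15 + 1·0.22 + 2·0.21 + 2·0.18 + 2·0.24
 = 0 + 0.22 + 0.42 + 0.36 + 0.48
 = 1.48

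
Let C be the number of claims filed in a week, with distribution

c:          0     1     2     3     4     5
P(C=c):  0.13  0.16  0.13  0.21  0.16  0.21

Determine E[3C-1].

E[3C-1] = Σ (3c-1)·P(C=c)
 = (-1)·0.13 + 2·0.16 + 5·0.13 + 8·0.21 + 11·0.16 + 14·0.21
 = (-0.13) + 0.32 + 0.65 + 1.68 + 1.76 + 2.94
 = 7.22

7.22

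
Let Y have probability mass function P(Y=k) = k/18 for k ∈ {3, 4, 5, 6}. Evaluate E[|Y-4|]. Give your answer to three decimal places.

1.111

E[|Y-4|] = Σ |y-4|·P(Y=y)
 = 1·1/6 + 0·2/9 + 1·5/18 + 2·1/3
 = 1/6 + 0 + 5/18 + 2/3
 = 10/9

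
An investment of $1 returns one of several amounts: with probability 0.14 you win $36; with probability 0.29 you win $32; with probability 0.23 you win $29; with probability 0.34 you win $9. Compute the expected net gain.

E[payout] = 36·0.14 + 32·0.29 + 29·0.23 + 9·0.34
 = 5.04 + 9.28 + 6.67 + 3.06
 = 24.05
Net = 24.05 - 1 = 23.05

23.05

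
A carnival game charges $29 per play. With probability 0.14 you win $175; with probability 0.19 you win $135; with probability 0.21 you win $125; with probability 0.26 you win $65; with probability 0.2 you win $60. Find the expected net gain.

76.3

E[payout] = 175·0.14 + 135·0.19 + 125·0.21 + 65·0.26 + 60·0.2
 = 24.5 + 25.65 + 26.25 + 16.9 + 12
 = 105.3
Net = 105.3 - 29 = 76.3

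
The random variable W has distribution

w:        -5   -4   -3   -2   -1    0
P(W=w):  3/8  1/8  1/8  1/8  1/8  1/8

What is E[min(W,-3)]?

-3.875

E[min(W,-3)] = Σ min(w,-3)·P(W=w)
 = (-5)·3/8 + (-4)·1/8 + (-3)·1/8 + (-3)·1/8 + (-3)·1/8 + (-3)·1/8
 = (-15/8) + (-1/2) + (-3/8) + (-3/8) + (-3/8) + (-3/8)
 = -31/8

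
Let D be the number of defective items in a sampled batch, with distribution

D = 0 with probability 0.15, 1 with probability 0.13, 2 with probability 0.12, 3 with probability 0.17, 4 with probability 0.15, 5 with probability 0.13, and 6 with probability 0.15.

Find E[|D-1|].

2.33

E[|D-1|] = Σ |d-1|·P(D=d)
 = 1·0.15 + 0·0.13 + 1·0.12 + 2·0.17 + 3·0.15 + 4·0.13 + 5·0.15
 = 0.15 + 0 + 0.12 + 0.34 + 0.45 + 0.52 + 0.75
 = 2.33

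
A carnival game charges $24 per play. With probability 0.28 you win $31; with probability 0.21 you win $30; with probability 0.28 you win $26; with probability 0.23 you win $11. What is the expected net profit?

E[payout] = 31·0.28 + 30·0.21 + 26·0.28 + 11·0.23
 = 8.68 + 6.3 + 7.28 + 2.53
 = 24.79
Net = 24.79 - 24 = 0.79

0.79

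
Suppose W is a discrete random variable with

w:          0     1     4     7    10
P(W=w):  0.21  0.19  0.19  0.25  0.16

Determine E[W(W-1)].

E[W(W-1)] = Σ w(w-1)·P(W=w)
 = 0·0.21 + 0·0.19 + 12·0.19 + 42·0.25 + 90·0.16
 = 0 + 0 + 2.28 + 10.5 + 14.4
 = 27.18

27.18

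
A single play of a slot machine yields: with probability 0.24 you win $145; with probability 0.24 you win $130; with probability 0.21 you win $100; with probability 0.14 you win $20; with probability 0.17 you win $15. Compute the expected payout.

92.35

E[payout] = 145·0.24 + 130·0.24 + 100·0.21 + 20·0.14 + 15·0.17
 = 34.8 + 31.2 + 21 + 2.8 + 2.55
 = 92.35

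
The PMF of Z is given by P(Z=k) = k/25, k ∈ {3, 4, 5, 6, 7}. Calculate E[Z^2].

E[Z^2] = Σ z^2·P(Z=z)
 = 9·3/25 + 16·4/25 + 25·1/5 + 36·6/25 + 49·7/25
 = 27/25 + 64/25 + 5 + 216/25 + 343/25
 = 31

31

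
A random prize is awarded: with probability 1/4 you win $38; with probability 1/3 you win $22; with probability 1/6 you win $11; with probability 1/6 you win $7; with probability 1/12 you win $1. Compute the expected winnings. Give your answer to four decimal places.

E[payout] = 38·1/4 + 22·1/3 + 11·1/6 + 7·1/6 + 1·1/12
 = 19/2 + 22/3 + 11/6 + 7/6 + 1/12
 = 239/12

19.9167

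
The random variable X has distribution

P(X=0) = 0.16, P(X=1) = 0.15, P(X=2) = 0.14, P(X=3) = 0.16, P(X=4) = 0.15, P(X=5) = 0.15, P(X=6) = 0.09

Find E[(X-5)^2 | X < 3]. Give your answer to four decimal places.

17.0222

P(X < 3) = 0.16 + 0.15 + 0.14 = 0.45.
E[(X-5)^2 | X < 3] = [25·0.16 + 16·0.15 + 9·0.14] / 0.45
 = 7.66 / 0.45
 = 766/45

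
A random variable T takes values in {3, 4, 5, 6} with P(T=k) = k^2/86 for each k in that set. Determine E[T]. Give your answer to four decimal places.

E[T] = Σ t·P(T=t)
 = 3·9/86 + 4·8/43 + 5·25/86 + 6·18/43
 = 27/86 + 32/43 + 125/86 + 108/43
 = 216/43

5.0233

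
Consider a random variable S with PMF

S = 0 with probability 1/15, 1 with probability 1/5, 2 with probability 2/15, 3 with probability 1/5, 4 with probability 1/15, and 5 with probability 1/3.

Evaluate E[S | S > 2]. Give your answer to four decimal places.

P(S > 2) = 1/5 + 1/15 + 1/3 = 3/5.
E[S | S > 2] = [3·1/5 + 4·1/15 + 5·1/3] / (3/5)
 = 38/15 / (3/5)
 = 38/9

4.2222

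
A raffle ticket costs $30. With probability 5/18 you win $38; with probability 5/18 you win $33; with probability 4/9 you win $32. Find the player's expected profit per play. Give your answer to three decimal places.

E[payout] = 38·5/18 + 33·5/18 + 32·4/9
 = 95/9 + 55/6 + 128/9
 = 611/18
Net = 611/18 - 30 = 71/18

3.944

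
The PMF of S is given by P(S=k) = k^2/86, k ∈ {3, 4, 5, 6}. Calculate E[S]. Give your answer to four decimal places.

5.0233

E[S] = Σ s·P(S=s)
 = 3·9/86 + 4·8/43 + 5·25/86 + 6·18/43
 = 27/86 + 32/43 + 125/86 + 108/43
 = 216/43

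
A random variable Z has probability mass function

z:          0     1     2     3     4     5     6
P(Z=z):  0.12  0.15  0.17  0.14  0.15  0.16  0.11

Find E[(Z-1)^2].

E[(Z-1)^2] = Σ (z-1)^2·P(Z=z)
 = 1·0.12 + 0·0.15 + 1·0.17 + 4·0.14 + 9·0.15 + 16·0.16 + 25·0.11
 = 0.12 + 0 + 0.17 + 0.56 + 1.35 + 2.56 + 2.75
 = 7.51

7.51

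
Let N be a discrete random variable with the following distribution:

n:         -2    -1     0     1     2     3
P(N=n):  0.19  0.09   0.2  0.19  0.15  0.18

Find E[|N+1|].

1.94

E[|N+1|] = Σ |n+1|·P(N=n)
 = 1·0.19 + 0·0.09 + 1·0.2 + 2·0.19 + 3·0.15 + 4·0.18
 = 0.19 + 0 + 0.2 + 0.38 + 0.45 + 0.72
 = 1.94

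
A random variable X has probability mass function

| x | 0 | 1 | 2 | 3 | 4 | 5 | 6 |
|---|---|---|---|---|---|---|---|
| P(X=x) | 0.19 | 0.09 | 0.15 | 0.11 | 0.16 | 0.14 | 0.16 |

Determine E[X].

3.02

E[X] = Σ x·P(X=x)
 = 0·0.19 + 1·0.09 + 2·0.15 + 3·0.11 + 4·0.16 + 5·0.14 + 6·0.16
 = 0 + 0.09 + 0.3 + 0.33 + 0.64 + 0.7 + 0.96
 = 3.02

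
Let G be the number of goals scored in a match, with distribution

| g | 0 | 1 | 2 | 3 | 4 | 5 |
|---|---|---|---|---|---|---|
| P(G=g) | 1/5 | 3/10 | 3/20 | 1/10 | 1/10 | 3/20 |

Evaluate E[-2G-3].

E[-2G-3] = Σ (-2g-3)·P(G=g)
 = (-3)·1/5 + (-5)·3/10 + (-7)·3/20 + (-9)·1/10 + (-11)·1/10 + (-13)·3/20
 = (-3/5) + (-3/2) + (-21/20) + (-9/10) + (-11/10) + (-39/20)
 = -71/10

-7.1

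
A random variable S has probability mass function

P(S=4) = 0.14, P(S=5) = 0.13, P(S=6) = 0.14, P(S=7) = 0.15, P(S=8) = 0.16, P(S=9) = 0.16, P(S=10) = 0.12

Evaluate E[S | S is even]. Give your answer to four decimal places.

6.9286

P(S is even) = 0.14 + 0.14 + 0.16 + 0.12 = 0.56.
E[S | S is even] = [4·0.14 + 6·0.14 + 8·0.16 + 10·0.12] / 0.56
 = 3.88 / 0.56
 = 97/14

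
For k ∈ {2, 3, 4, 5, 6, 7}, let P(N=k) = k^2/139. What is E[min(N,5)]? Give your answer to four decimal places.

E[min(N,5)] = Σ min(n,5)·P(N=n)
 = 2·4/139 + 3·9/139 + 4·16/139 + 5·25/139 + 5·36/139 + 5·49/139
 = 8/139 + 27/139 + 64/139 + 125/139 + 180/139 + 245/139
 = 649/139

4.6691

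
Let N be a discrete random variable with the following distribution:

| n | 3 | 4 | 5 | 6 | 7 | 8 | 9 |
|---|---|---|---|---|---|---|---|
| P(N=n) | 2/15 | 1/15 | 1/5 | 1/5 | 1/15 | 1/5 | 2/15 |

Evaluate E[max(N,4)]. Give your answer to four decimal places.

E[max(N,4)] = Σ max(n,4)·P(N=n)
 = 4·2/15 + 4·1/15 + 5·1/5 + 6·1/5 + 7·1/15 + 8·1/5 + 9·2/15
 = 8/15 + 4/15 + 1 + 6/5 + 7/15 + 8/5 + 6/5
 = 94/15

6.2667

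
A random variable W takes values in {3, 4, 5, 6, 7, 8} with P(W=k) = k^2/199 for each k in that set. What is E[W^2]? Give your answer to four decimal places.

E[W^2] = Σ w^2·P(W=w)
 = 9·9/199 + 16·16/199 + 25·25/199 + 36·36/199 + 49·49/199 + 64·64/199
 = 81/199 + 256/199 + 625/199 + 1296/199 + 2401/199 + 4096/199
 = 8755/199

43.9950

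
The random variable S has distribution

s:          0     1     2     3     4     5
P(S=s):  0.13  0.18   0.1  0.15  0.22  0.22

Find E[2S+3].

E[2S+3] = Σ (2s+3)·P(S=s)
 = 3·0.13 + 5·0.18 + 7·0.1 + 9·0.15 + 11·0.22 + 13·0.22
 = 0.39 + 0.9 + 0.7 + 1.35 + 2.42 + 2.86
 = 8.62

8.62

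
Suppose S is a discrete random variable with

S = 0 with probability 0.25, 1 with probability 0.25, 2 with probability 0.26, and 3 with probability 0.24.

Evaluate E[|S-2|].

E[|S-2|] = Σ |s-2|·P(S=s)
 = 2·0.25 + 1·0.25 + 0·0.26 + 1·0.24
 = 0.5 + 0.25 + 0 + 0.24
 = 0.99

0.99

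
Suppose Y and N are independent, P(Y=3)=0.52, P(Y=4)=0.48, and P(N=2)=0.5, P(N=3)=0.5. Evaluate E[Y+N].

E[Y+N] = Σ_y Σ_n (y+n) · P(Y=y)P(N=n)
 = 5·0.26 + 6·0.26 + 6·0.24 + 7·0.24
 = 1.3 + 1.56 + 1.44 + 1.68
 = 5.98

5.98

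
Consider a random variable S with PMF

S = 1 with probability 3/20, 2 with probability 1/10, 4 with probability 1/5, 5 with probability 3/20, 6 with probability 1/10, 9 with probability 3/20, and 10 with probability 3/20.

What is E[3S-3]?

E[3S-3] = Σ (3s-3)·P(S=s)
 = 0·3/20 + 3·1/10 + 9·1/5 + 12·3/20 + 15·1/10 + 24·3/20 + 27·3/20
 = 0 + 3/10 + 9/5 + 9/5 + 3/2 + 18/5 + 81/20
 = 261/20

13.05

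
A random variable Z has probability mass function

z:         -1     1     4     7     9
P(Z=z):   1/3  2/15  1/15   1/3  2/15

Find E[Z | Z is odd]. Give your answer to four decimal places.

P(Z is odd) = 1/3 + 2/15 + 1/3 + 2/15 = 14/15.
E[Z | Z is odd] = [(-1)·1/3 + 1·2/15 + 7·1/3 + 9·2/15] / (14/15)
 = 10/3 / (14/15)
 = 25/7

3.5714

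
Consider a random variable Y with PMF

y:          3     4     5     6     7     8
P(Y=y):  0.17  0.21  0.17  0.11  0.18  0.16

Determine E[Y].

E[Y] = Σ y·P(Y=y)
 = 3·0.17 + 4·0.21 + 5·0.17 + 6·0.11 + 7·0.18 + 8·0.16
 = 0.51 + 0.84 + 0.85 + 0.66 + 1.26 + 1.28
 = 5.4

5.4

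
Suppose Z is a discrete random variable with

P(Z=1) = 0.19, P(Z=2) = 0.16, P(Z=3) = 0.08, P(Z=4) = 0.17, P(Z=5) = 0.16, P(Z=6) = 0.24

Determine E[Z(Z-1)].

13.24

E[Z(Z-1)] = Σ z(z-1)·P(Z=z)
 = 0·0.19 + 2·0.16 + 6·0.08 + 12·0.17 + 20·0.16 + 30·0.24
 = 0 + 0.32 + 0.48 + 2.04 + 3.2 + 7.2
 = 13.24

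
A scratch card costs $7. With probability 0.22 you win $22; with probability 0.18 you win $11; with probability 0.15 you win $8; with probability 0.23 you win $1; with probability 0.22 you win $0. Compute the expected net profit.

E[payout] = 22·0.22 + 11·0.18 + 8·0.15 + 1·0.23 + 0·0.22
 = 4.84 + 1.98 + 1.2 + 0.23 + 0
 = 8.25
Net = 8.25 - 7 = 1.25

1.25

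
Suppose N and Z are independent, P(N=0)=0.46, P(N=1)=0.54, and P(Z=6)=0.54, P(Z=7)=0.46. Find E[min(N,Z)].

E[min(N,Z)] = Σ_n Σ_z min(n,z) · P(N=n)P(Z=z)
 = 0·0.2484 + 0·0.2116 + 1·0.2916 + 1·0.2484
 = 0 + 0 + 0.2916 + 0.2484
 = 0.54

0.54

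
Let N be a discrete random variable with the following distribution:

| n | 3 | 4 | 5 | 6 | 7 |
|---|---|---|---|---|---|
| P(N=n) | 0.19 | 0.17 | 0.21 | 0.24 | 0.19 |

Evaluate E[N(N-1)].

E[N(N-1)] = Σ n(n-1)·P(N=n)
 = 6·0.19 + 12·0.17 + 20·0.21 + 30·0.24 + 42·0.19
 = 1.14 + 2.04 + 4.2 + 7.2 + 7.98
 = 22.56

22.56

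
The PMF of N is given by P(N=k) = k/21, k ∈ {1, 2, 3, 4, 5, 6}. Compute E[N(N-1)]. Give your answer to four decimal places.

E[N(N-1)] = Σ n(n-1)·P(N=n)
 = 0·1/21 + 2·2/21 + 6·1/7 + 12·4/21 + 20·5/21 + 30·2/7
 = 0 + 4/21 + 6/7 + 16/7 + 100/21 + 60/7
 = 50/3

16.6667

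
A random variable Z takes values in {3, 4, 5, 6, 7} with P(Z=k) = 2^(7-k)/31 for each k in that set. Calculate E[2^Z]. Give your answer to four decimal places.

20.6452

E[2^Z] = Σ 2^z·P(Z=z)
 = 8·16/31 + 16·8/31 + 32·4/31 + 64·2/31 + 128·1/31
 = 128/31 + 128/31 + 128/31 + 128/31 + 128/31
 = 640/31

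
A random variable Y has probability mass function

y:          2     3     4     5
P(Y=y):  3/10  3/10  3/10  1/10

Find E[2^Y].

11.6

E[2^Y] = Σ 2^y·P(Y=y)
 = 4·3/10 + 8·3/10 + 16·3/10 + 32·1/10
 = 6/5 + 12/5 + 24/5 + 16/5
 = 58/5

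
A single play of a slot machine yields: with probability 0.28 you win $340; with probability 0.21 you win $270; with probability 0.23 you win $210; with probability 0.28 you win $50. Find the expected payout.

E[payout] = 340·0.28 + 270·0.21 + 210·0.23 + 50·0.28
 = 95.2 + 56.7 + 48.3 + 14
 = 214.2

214.2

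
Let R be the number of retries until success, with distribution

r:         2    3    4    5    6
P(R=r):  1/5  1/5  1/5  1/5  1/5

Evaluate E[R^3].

E[R^3] = Σ r^3·P(R=r)
 = 8·1/5 + 27·1/5 + 64·1/5 + 125·1/5 + 216·1/5
 = 8/5 + 27/5 + 64/5 + 25 + 216/5
 = 88

88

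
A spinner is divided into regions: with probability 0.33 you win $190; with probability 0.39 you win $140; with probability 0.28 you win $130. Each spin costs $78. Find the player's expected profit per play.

E[payout] = 190·0.33 + 140·0.39 + 130·0.28
 = 62.7 + 54.6 + 36.4
 = 153.7
Net = 153.7 - 78 = 75.7

75.7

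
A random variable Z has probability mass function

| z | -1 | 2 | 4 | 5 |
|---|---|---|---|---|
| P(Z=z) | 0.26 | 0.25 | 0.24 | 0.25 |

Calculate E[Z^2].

11.35

E[Z^2] = Σ z^2·P(Z=z)
 = 1·0.26 + 4·0.25 + 16·0.24 + 25·0.25
 = 0.26 + 1 + 3.84 + 6.25
 = 11.35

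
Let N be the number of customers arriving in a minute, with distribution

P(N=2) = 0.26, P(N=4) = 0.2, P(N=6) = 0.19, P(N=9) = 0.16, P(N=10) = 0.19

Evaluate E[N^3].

E[N^3] = Σ n^3·P(N=n)
 = 8·0.26 + 64·0.2 + 216·0.19 + 729·0.16 + 1000·0.19
 = 2.08 + 12.8 + 41.04 + 116.64 + 190
 = 362.56

362.56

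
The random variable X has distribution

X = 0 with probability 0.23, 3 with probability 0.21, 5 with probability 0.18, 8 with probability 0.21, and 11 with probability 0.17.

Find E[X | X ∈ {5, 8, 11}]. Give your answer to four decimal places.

P(X ∈ {5, 8, 11}) = 0.18 + 0.21 + 0.17 = 0.56.
E[X | X ∈ {5, 8, 11}] = [5·0.18 + 8·0.21 + 11·0.17] / 0.56
 = 4.45 / 0.56
 = 445/56

7.9464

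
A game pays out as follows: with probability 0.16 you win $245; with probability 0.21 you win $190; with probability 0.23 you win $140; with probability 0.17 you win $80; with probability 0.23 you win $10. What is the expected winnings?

127.2

E[payout] = 245·0.16 + 190·0.21 + 140·0.23 + 80·0.17 + 10·0.23
 = 39.2 + 39.9 + 32.2 + 13.6 + 2.3
 = 127.2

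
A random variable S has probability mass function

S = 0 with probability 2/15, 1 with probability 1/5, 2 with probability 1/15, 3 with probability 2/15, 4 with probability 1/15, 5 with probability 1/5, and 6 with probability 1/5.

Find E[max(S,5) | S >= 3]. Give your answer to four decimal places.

P(S >= 3) = 2/15 + 1/15 + 1/5 + 1/5 = 3/5.
E[max(S,5) | S >= 3] = [5·2/15 + 5·1/15 + 5·1/5 + 6·1/5] / (3/5)
 = 16/5 / (3/5)
 = 16/3

5.3333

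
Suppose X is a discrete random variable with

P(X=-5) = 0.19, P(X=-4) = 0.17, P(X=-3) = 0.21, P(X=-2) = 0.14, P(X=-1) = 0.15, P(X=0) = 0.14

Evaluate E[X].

-2.69

E[X] = Σ x·P(X=x)
 = (-5)·0.19 + (-4)·0.17 + (-3)·0.21 + (-2)·0.14 + (-1)·0.15 + 0·0.14
 = (-0.95) + (-0.68) + (-0.63) + (-0.28) + (-0.15) + 0
 = -2.69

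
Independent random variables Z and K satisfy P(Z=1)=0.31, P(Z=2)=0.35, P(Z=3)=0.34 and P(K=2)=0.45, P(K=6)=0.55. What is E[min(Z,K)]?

1.877

E[min(Z,K)] = Σ_z Σ_k min(z,k) · P(Z=z)P(K=k)
 = 1·0.1395 + 1·0.1705 + 2·0.1575 + 2·0.1925 + 2·0.153 + 3·0.187
 = 0.1395 + 0.1705 + 0.315 + 0.385 + 0.306 + 0.561
 = 1.877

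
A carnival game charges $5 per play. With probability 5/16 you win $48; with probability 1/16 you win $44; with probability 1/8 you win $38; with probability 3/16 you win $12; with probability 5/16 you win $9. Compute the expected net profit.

E[payout] = 48·5/16 + 44·1/16 + 38·1/8 + 12·3/16 + 9·5/16
 = 15 + 11/4 + 19/4 + 9/4 + 45/16
 = 441/16
Net = 441/16 - 5 = 361/16

22.5625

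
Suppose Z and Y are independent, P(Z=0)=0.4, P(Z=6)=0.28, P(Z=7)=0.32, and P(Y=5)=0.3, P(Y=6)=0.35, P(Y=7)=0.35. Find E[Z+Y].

E[Z+Y] = Σ_z Σ_y (z+y) · P(Z=z)P(Y=y)
 = 5·0.12 + 6·0.14 + 7·0.14 + 11·0.084 + 12·0.098 + 13·0.098 + 12·0.096 + 13·0.112 + 14·0.112
 = 0.6 + 0.84 + 0.98 + 0.924 + 1.176 + 1.274 + 1.152 + 1.456 + 1.568
 = 9.97

9.97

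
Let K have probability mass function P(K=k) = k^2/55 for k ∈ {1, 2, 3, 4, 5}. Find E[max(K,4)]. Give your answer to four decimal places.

4.4545

E[max(K,4)] = Σ max(k,4)·P(K=k)
 = 4·1/55 + 4·4/55 + 4·9/55 + 4·16/55 + 5·5/11
 = 4/55 + 16/55 + 36/55 + 64/55 + 25/11
 = 49/11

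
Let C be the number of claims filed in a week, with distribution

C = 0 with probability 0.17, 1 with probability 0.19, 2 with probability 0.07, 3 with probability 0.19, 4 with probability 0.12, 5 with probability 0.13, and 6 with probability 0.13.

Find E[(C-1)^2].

E[(C-1)^2] = Σ (c-1)^2·P(C=c)
 = 1·0.17 + 0·0.19 + 1·0.07 + 4·0.19 + 9·0.12 + 16·0.13 + 25·0.13
 = 0.17 + 0 + 0.07 + 0.76 + 1.08 + 2.08 + 3.25
 = 7.41

7.41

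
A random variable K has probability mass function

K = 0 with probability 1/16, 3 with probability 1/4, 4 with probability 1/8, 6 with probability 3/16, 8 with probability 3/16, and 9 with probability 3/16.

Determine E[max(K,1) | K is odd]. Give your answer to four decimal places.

5.5714

P(K is odd) = 1/4 + 3/16 = 7/16.
E[max(K,1) | K is odd] = [3·1/4 + 9·3/16] / (7/16)
 = 39/16 / (7/16)
 = 39/7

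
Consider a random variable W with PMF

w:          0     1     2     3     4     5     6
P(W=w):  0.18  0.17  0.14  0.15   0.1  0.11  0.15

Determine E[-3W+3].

E[-3W+3] = Σ (-3w+3)·P(W=w)
 = 3·0.18 + 0·0.17 + (-3)·0.14 + (-6)·0.15 + (-9)·0.1 + (-12)·0.11 + (-15)·0.15
 = 0.54 + 0 + (-0.42) + (-0.9) + (-0.9) + (-1.32) + (-2.25)
 = -5.25

-5.25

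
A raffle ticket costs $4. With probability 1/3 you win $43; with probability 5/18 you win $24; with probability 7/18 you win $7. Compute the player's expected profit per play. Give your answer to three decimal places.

E[payout] = 43·1/3 + 24·5/18 + 7·7/18
 = 43/3 + 20/3 + 49/18
 = 427/18
Net = 427/18 - 4 = 355/18

19.722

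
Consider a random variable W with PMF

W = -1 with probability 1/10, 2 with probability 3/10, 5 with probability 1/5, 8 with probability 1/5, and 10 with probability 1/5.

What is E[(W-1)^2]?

E[(W-1)^2] = Σ (w-1)^2·P(W=w)
 = 4·1/10 + 1·3/10 + 16·1/5 + 49·1/5 + 81·1/5
 = 2/5 + 3/10 + 16/5 + 49/5 + 81/5
 = 299/10

29.9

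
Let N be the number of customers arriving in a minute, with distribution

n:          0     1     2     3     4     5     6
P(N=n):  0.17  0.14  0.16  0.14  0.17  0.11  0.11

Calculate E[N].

E[N] = Σ n·P(N=n)
 = 0·0.17 + 1·0.14 + 2·0.16 + 3·0.14 + 4·0.17 + 5·0.11 + 6·0.11
 = 0 + 0.14 + 0.32 + 0.42 + 0.68 + 0.55 + 0.66
 = 2.77

2.77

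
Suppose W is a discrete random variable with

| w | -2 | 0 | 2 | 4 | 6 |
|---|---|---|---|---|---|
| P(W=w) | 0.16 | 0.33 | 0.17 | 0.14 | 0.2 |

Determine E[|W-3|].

E[|W-3|] = Σ |w-3|·P(W=w)
 = 5·0.16 + 3·0.33 + 1·0.17 + 1·0.14 + 3·0.2
 = 0.8 + 0.99 + 0.17 + 0.14 + 0.6
 = 2.7

2.7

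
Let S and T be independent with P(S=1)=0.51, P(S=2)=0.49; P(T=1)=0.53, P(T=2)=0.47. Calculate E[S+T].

E[S+T] = Σ_s Σ_t (s+t) · P(S=s)P(T=t)
 = 2·0.2703 + 3·0.2397 + 3·0.2597 + 4·0.2303
 = 0.5406 + 0.7191 + 0.7791 + 0.9212
 = 2.96

2.96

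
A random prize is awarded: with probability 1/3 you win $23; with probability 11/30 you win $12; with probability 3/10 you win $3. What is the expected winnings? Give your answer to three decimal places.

12.967

E[payout] = 23·1/3 + 12·11/30 + 3·3/10
 = 23/3 + 22/5 + 9/10
 = 389/30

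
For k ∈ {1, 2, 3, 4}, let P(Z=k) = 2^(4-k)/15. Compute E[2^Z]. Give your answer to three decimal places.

E[2^Z] = Σ 2^z·P(Z=z)
 = 2·8/15 + 4·4/15 + 8·2/15 + 16·1/15
 = 16/15 + 16/15 + 16/15 + 16/15
 = 64/15

4.267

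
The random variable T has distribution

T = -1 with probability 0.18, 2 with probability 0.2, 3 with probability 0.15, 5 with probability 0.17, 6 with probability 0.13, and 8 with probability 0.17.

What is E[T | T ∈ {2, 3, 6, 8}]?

4.6

P(T ∈ {2, 3, 6, 8}) = 0.2 + 0.15 + 0.13 + 0.17 = 0.65.
E[T | T ∈ {2, 3, 6, 8}] = [2·0.2 + 3·0.15 + 6·0.13 + 8·0.17] / 0.65
 = 2.99 / 0.65
 = 23/5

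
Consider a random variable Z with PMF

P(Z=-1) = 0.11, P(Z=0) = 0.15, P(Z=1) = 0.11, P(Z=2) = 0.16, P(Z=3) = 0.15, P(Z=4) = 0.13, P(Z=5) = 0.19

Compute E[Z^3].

37.4

E[Z^3] = Σ z^3·P(Z=z)
 = (-1)·0.11 + 0·0.15 + 1·0.11 + 8·0.16 + 27·0.15 + 64·0.13 + 125·0.19
 = (-0.11) + 0 + 0.11 + 1.28 + 4.05 + 8.32 + 23.75
 = 37.4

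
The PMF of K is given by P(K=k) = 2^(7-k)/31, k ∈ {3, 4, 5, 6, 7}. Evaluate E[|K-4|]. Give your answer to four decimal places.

E[|K-4|] = Σ |k-4|·P(K=k)
 = 1·16/31 + 0·8/31 + 1·4/31 + 2·2/31 + 3·1/31
 = 16/31 + 0 + 4/31 + 4/31 + 3/31
 = 27/31

0.8710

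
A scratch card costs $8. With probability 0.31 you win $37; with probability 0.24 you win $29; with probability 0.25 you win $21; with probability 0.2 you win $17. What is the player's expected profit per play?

19.08

E[payout] = 37·0.31 + 29·0.24 + 21·0.25 + 17·0.2
 = 11.47 + 6.96 + 5.25 + 3.4
 = 27.08
Net = 27.08 - 8 = 19.08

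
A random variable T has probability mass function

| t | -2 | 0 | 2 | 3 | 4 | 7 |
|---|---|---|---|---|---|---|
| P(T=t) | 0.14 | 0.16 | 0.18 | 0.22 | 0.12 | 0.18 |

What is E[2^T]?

27.635

E[2^T] = Σ 2^t·P(T=t)
 = 0.25·0.14 + 1·0.16 + 4·0.18 + 8·0.22 + 16·0.12 + 128·0.18
 = 0.035 + 0.16 + 0.72 + 1.76 + 1.92 + 23.04
 = 27.635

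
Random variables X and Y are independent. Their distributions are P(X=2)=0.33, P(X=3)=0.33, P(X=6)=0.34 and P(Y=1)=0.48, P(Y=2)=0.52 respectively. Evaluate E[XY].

5.6088

E[XY] = Σ_x Σ_y xy · P(X=x)P(Y=y)
 = 2·0.1584 + 4·0.1716 + 3·0.1584 + 6·0.1716 + 6·0.1632 + 12·0.1768
 = 0.3168 + 0.6864 + 0.4752 + 1.0296 + 0.9792 + 2.1216
 = 5.6088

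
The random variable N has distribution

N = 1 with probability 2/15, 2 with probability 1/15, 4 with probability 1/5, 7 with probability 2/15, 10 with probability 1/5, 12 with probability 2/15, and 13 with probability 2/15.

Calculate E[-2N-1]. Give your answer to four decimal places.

E[-2N-1] = Σ (-2n-1)·P(N=n)
 = (-3)·2/15 + (-5)·1/15 + (-9)·1/5 + (-15)·2/15 + (-21)·1/5 + (-25)·2/15 + (-27)·2/15
 = (-2/5) + (-1/3) + (-9/5) + (-2) + (-21/5) + (-10/3) + (-18/5)
 = -47/3

-15.6667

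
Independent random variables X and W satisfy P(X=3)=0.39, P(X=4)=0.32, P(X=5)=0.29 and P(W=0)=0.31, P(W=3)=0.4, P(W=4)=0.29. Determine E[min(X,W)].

2.2469

E[min(X,W)] = Σ_x Σ_w min(x,w) · P(X=x)P(W=w)
 = 0·0.1209 + 3·0.156 + 3·0.1131 + 0·0.0992 + 3·0.128 + 4·0.0928 + 0·0.0899 + 3·0.116 + 4·0.0841
 = 0 + 0.468 + 0.3393 + 0 + 0.384 + 0.3712 + 0 + 0.348 + 0.3364
 = 2.2469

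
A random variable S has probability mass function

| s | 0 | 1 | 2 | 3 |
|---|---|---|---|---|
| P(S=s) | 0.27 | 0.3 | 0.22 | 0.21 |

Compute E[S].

E[S] = Σ s·P(S=s)
 = 0·0.27 + 1·0.3 + 2·0.22 + 3·0.21
 = 0 + 0.3 + 0.44 + 0.63
 = 1.37

1.37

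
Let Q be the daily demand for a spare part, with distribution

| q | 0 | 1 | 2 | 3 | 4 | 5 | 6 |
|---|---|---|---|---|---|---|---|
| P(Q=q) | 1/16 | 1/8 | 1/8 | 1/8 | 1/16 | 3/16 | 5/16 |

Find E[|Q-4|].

E[|Q-4|] = Σ |q-4|·P(Q=q)
 = 4·1/16 + 3·1/8 + 2·1/8 + 1·1/8 + 0·1/16 + 1·3/16 + 2·5/16
 = 1/4 + 3/8 + 1/4 + 1/8 + 0 + 3/16 + 5/8
 = 29/16

1.8125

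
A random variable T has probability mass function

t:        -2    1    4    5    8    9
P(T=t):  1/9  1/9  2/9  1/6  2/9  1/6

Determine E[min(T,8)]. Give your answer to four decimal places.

4.7222

E[min(T,8)] = Σ min(t,8)·P(T=t)
 = (-2)·1/9 + 1·1/9 + 4·2/9 + 5·1/6 + 8·2/9 + 8·1/6
 = (-2/9) + 1/9 + 8/9 + 5/6 + 16/9 + 4/3
 = 85/18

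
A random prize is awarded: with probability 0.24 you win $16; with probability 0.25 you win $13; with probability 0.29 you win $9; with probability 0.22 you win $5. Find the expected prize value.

E[payout] = 16·0.24 + 13·0.25 + 9·0.29 + 5·0.22
 = 3.84 + 3.25 + 2.61 + 1.1
 = 10.8

10.8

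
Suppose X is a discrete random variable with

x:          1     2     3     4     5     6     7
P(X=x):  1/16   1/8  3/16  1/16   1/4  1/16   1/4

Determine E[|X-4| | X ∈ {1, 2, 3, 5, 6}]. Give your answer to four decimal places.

1.4545

P(X ∈ {1, 2, 3, 5, 6}) = 1/16 + 1/8 + 3/16 + 1/4 + 1/16 = 11/16.
E[|X-4| | X ∈ {1, 2, 3, 5, 6}] = [3·1/16 + 2·1/8 + 1·3/16 + 1·1/4 + 2·1/16] / (11/16)
 = 1 / (11/16)
 = 16/11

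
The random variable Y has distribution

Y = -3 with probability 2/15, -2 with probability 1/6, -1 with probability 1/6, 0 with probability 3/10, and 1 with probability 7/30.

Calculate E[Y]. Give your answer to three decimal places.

E[Y] = Σ y·P(Y=y)
 = (-3)·2/15 + (-2)·1/6 + (-1)·1/6 + 0·3/10 + 1·7/30
 = (-2/5) + (-1/3) + (-1/6) + 0 + 7/30
 = -2/3

-0.667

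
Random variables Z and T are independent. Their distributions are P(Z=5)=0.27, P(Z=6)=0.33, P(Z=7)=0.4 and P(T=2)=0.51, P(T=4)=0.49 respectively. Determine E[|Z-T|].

3.15

E[|Z-T|] = Σ_z Σ_t |z-t| · P(Z=z)P(T=t)
 = 3·0.1377 + 1·0.1323 + 4·0.1683 + 2·0.1617 + 5·0.204 + 3·0.196
 = 0.4131 + 0.1323 + 0.6732 + 0.3234 + 1.02 + 0.588
 = 3.15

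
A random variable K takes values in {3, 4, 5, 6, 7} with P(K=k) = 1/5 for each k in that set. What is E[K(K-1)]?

22

E[K(K-1)] = Σ k(k-1)·P(K=k)
 = 6·1/5 + 12·1/5 + 20·1/5 + 30·1/5 + 42·1/5
 = 6/5 + 12/5 + 4 + 6 + 42/5
 = 22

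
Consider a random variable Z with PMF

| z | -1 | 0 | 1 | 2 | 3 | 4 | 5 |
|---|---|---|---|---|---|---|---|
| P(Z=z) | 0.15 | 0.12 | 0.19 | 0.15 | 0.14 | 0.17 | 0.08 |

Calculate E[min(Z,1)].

E[min(Z,1)] = Σ min(z,1)·P(Z=z)
 = (-1)·0.15 + 0·0.12 + 1·0.19 + 1·0.15 + 1·0.14 + 1·0.17 + 1·0.08
 = (-0.15) + 0 + 0.19 + 0.15 + 0.14 + 0.17 + 0.08
 = 0.58

0.58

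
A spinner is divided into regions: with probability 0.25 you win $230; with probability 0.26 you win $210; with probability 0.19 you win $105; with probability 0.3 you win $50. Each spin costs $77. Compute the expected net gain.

E[payout] = 230·0.25 + 210·0.26 + 105·0.19 + 50·0.3
 = 57.5 + 54.6 + 19.95 + 15
 = 147.05
Net = 147.05 - 77 = 70.05

70.05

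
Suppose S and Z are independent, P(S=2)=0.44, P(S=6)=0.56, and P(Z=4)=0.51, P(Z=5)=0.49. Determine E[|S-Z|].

E[|S-Z|] = Σ_s Σ_z |s-z| · P(S=s)P(Z=z)
 = 2·0.2244 + 3·0.2156 + 2·0.2856 + 1·0.2744
 = 0.4488 + 0.6468 + 0.5712 + 0.2744
 = 1.9412

1.9412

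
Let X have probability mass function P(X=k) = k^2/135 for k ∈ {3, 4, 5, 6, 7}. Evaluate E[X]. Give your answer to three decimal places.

E[X] = Σ x·P(X=x)
 = 3·1/15 + 4·16/135 + 5·5/27 + 6·4/15 + 7·49/135
 = 1/5 + 64/135 + 25/27 + 8/5 + 343/135
 = 155/27

5.741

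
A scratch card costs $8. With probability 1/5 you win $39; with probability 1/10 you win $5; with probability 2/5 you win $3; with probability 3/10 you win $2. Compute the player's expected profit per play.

E[payout] = 39·1/5 + 5·1/10 + 3·2/5 + 2·3/10
 = 39/5 + 1/2 + 6/5 + 3/5
 = 101/10
Net = 101/10 - 8 = 21/10

2.1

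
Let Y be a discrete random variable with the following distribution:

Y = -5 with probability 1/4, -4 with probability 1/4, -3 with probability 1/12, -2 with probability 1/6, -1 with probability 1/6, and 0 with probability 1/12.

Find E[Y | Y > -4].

-1.5

P(Y > -4) = 1/12 + 1/6 + 1/6 + 1/12 = 1/2.
E[Y | Y > -4] = [(-3)·1/12 + (-2)·1/6 + (-1)·1/6 + 0·1/12] / (1/2)
 = -3/4 / (1/2)
 = -3/2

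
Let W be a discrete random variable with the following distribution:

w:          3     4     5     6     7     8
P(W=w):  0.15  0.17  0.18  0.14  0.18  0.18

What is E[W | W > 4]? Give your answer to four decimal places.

P(W > 4) = 0.18 + 0.14 + 0.18 + 0.18 = 0.68.
E[W | W > 4] = [5·0.18 + 6·0.14 + 7·0.18 + 8·0.18] / 0.68
 = 4.44 / 0.68
 = 111/17

6.5294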